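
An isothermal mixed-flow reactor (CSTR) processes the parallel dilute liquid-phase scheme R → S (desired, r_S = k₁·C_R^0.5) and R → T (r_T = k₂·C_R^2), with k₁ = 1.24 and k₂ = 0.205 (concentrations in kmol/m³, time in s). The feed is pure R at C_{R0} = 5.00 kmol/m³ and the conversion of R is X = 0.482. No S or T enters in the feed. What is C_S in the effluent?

Exit C_R = C_{R0}(1−X) = 5.00×0.518 = 2.590 kmol/m³.
In a CSTR the entire volume is at exit conditions, so r_S = 1.24×2.590^0.5 = 1.996 and r_T = 0.205×2.590^2 = 1.375.
Fraction of consumed R going to S: r_S/(r_S+r_T) = 0.5920.
C_S = 0.5920·C_{R0}·X = 0.5920×5.00×0.482 = 1.43 kmol/m³.

1.43 kmol/m³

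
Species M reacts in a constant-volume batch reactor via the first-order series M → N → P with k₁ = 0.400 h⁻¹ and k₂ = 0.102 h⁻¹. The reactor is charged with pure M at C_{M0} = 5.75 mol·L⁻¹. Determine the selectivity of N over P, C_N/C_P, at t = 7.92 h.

The intermediate concentration in a first-order A→B→C sequence is C_N = k₁C_{M0}(e^(−k₁t) − e^(−k₂t))/(k₂−k₁).
e^(−k₁t) = e^(−0.400×7.92) = e^(−3.168) = 0.04209; e^(−k₂t) = e^(−0.8078) = 0.4458.
C_N = 0.400×5.75/(0.102−0.400) × (0.04209−0.4458) = (-7.718)×(-0.4037) = 3.116 mol·L⁻¹.
C_M = C_{M0}e^(−k₁t) = 0.2420 mol·L⁻¹, so C_P = C_{M0}−C_M−C_N = 2.392 mol·L⁻¹; C_N/C_P = 1.30.

1.30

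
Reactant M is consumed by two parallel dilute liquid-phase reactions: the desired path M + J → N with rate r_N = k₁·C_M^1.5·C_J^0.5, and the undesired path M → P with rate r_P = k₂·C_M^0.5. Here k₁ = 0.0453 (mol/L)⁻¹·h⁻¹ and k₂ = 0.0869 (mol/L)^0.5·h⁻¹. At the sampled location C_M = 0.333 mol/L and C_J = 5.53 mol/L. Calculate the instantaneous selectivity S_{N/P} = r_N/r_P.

0.408

S_{N/P} = r_N/r_P = (k₁·C_M^1.5·C_J^0.5)/(k₂·C_M^0.5) = (k₁/k₂)·C_M·C_J^0.5.
= (0.0453×0.3330^1.5×5.530^0.5) / (0.0869×0.3330^0.5) = 0.02047/0.05015 = 0.408.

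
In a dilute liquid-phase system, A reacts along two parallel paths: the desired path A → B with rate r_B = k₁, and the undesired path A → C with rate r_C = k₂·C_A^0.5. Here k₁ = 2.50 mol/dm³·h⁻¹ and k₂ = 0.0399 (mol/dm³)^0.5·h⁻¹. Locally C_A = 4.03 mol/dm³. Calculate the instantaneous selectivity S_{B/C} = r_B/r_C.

S_{B/C} = r_B/r_C = (k₁)/(k₂·C_A^0.5) = (k₁/k₂)·C_A^-0.5.
= (2.50) / (0.0399×4.030^0.5) = 2.500/0.08010 = 31.2.

31.2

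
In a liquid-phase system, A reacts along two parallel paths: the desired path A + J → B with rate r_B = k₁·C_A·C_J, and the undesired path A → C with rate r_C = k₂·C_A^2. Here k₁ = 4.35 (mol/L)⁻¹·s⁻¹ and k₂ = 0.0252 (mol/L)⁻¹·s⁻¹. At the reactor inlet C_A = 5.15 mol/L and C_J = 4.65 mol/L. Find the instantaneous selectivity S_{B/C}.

156

S_{B/C} = r_B/r_C = (k₁·C_A·C_J)/(k₂·C_A^2) = (k₁/k₂)·C_A⁻¹·C_J.
= (4.35×5.150×4.650) / (0.0252×5.150^2) = 104.2/0.6684 = 156.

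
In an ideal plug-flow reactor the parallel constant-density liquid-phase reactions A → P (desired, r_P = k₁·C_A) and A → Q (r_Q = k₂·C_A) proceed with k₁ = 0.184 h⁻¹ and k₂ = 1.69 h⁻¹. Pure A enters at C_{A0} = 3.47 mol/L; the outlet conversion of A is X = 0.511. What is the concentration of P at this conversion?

C_A = C_{A0}(1−X) = 1.697 mol/L.
Both paths are first order in A, so the instantaneous fraction to P is constant: dC_P/d(−C_A) = k₁/(k₁+k₂) = 0.09819.
C_P = 0.09819·(C_{A0}−C_A) = 0.09819×1.773 = 0.174 mol/L.

0.174 mol/L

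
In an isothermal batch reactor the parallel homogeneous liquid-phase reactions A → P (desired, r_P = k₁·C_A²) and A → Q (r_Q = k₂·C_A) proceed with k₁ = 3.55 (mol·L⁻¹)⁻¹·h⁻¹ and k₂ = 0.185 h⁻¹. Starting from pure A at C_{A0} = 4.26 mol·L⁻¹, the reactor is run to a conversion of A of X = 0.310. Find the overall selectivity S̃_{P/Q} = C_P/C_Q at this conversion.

C_A = C_{A0}(1−X) = 2.939 mol·L⁻¹.
Along a PFR/batch, dC_Q/dC_A = −r_Q/(r_P+r_Q) = −k₂/(k₂+k₁·C_A).
Integrating from C_{A0} to C_A: C_Q = (0.185/3.55)·ln[(0.185+3.55·4.26)/(0.185+3.55·2.94)] = 0.05211·ln(15.31/10.62) = 0.01905 mol·L⁻¹.
Then C_P = (C_{A0}−C_A) − C_Q = 1.321 − 0.01905 = 1.302 mol·L⁻¹.
S̃_{P/Q} = C_P/C_Q = 1.302/0.01905 = 68.3.

68.3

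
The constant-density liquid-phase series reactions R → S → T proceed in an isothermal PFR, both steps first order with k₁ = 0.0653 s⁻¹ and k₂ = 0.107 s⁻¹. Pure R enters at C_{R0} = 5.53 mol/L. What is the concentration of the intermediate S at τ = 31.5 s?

The intermediate concentration in a first-order A→B→C sequence is C_S = k₁C_{R0}(e^(−k₁τ) − e^(−k₂τ))/(k₂−k₁).
e^(−k₁τ) = e^(−0.0653×31.5) = e^(−2.057) = 0.1278; e^(−k₂τ) = e^(−3.370) = 0.03437.
C_S = 0.0653×5.53/(0.107−0.0653) × (0.1278−0.03437) = 8.660×0.09347 = 0.8094 mol/L.

0.809 mol/L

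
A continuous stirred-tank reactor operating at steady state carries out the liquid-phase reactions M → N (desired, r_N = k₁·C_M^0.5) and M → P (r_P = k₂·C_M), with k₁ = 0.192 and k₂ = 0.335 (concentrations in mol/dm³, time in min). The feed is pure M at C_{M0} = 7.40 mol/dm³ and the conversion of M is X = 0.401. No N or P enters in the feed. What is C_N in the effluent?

Exit C_M = C_{M0}(1−X) = 7.40×0.599 = 4.433 mol/dm³.
In a CSTR the entire volume is at exit conditions, so r_N = 0.192×4.433^0.5 = 0.4042 and r_P = 0.335×4.433 = 1.485.
Fraction of consumed M going to N: r_N/(r_N+r_P) = 0.2140.
C_N = 0.2140·C_{M0}·X = 0.2140×7.40×0.401 = 0.635 mol/dm³.

0.635 mol/dm³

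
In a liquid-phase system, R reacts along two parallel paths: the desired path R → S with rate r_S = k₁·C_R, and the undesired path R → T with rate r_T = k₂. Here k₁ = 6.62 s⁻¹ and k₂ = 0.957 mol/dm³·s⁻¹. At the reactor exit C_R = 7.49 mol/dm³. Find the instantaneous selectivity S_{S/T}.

S_{S/T} = r_S/r_T = (k₁·C_R)/(k₂) = (k₁/k₂)·C_R.
= (6.62×7.490) / (0.957) = 49.58/0.9570 = 51.8.

51.8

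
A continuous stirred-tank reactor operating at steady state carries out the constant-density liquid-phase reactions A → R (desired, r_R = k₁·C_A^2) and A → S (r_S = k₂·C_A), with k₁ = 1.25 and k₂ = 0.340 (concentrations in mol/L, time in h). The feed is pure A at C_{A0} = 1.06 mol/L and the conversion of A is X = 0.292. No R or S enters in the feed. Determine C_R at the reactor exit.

0.227 mol/L

Exit C_A = C_{A0}(1−X) = 1.06×0.708 = 0.7505 mol/L.
Rates in a CSTR are evaluated at the outlet concentration: r_R = 1.25×0.7505^2 = 0.7040, r_S = 0.340×0.7505 = 0.2552.
Fraction of consumed A going to R: r_R/(r_R+r_S) = 0.7340.
C_R = 0.7340·C_{A0}·X = 0.7340×1.06×0.292 = 0.227 mol/L.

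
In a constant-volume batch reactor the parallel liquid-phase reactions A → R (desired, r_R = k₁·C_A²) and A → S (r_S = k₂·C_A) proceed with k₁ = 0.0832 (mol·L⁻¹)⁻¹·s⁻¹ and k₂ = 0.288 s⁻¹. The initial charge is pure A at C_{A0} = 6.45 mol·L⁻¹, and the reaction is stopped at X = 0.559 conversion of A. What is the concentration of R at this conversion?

2.04 mol·L⁻¹

C_A = C_{A0}(1−X) = 2.844 mol·L⁻¹.
Along a PFR/batch, dC_S/dC_A = −r_S/(r_R+r_S) = −k₂/(k₂+k₁·C_A).
Integrating from C_{A0} to C_A: C_S = (0.288/0.0832)·ln[(0.288+0.0832·6.45)/(0.288+0.0832·2.84)] = 3.462·ln(0.8246/0.5247) = 1.565 mol·L⁻¹.
Then C_R = (C_{A0}−C_A) − C_S = 3.606 − 1.565 = 2.040 mol·L⁻¹.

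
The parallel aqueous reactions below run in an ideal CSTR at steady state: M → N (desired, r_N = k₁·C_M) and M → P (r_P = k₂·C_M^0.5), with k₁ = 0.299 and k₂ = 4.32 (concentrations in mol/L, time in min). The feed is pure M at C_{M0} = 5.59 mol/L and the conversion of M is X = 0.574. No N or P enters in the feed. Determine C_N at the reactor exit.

Exit C_M = C_{M0}(1−X) = 5.59×0.426 = 2.381 mol/L.
A CSTR operates uniformly at the exit composition, giving r_N = 0.7120 and r_P = 6.666 (each k·C_M^n at C_M = 2.381).
Fraction of consumed M going to N: r_N/(r_N+r_P) = 0.09650.
C_N = 0.09650·C_{M0}·X = 0.09650×5.59×0.574 = 0.310 mol/L.

0.310 mol/L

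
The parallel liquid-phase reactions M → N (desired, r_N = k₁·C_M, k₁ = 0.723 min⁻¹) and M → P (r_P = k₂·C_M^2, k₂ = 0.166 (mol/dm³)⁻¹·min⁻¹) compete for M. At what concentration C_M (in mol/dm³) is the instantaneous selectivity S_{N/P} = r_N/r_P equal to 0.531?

8.20 mol/dm³

S_{N/P} = (k₁/k₂)·C_M⁻¹ ⇒ C_M = (S·k₂/k₁)^(-1).
= (0.531×0.166/0.723)^(-1) = (0.1219)^(-1) = 8.20 mol/dm³.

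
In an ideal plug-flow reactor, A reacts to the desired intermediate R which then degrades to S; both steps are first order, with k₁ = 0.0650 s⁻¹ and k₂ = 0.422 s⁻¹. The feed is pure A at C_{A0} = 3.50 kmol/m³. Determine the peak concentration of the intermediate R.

For a first-order series the maximum intermediate yield is C_{R,max}/C_{A0} = (k₁/k₂)^[k₂/(k₂−k₁)].
= (0.0650/0.422)^(0.422/(0.422−0.0650)) = (0.1540)^(1.182) = 0.1096.
C_{R,max} = 0.1096×3.50 = 0.383 kmol/m³.

0.383 kmol/m³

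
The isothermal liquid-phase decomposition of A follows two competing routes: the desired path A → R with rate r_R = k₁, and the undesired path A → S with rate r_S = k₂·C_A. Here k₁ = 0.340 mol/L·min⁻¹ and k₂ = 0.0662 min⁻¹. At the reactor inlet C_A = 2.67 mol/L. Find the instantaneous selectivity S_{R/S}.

S_{R/S} = r_R/r_S = (k₁)/(k₂·C_A) = (k₁/k₂)·C_A⁻¹.
= (0.340) / (0.0662×2.670) = 0.3400/0.1768 = 1.92.
The undesired path is higher order in A, so low C_A (CSTR or dilute feed) favours R.

1.92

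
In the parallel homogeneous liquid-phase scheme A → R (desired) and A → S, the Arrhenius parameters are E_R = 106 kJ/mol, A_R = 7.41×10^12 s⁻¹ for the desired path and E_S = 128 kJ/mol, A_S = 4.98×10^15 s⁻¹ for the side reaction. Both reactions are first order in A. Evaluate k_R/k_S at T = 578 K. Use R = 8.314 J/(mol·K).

0.145

k_R/k_S = (A_R/A_S)·exp[−(E_R−E_S)/(RT)] = (A_R/A_S)·exp[(E_S−E_R)/(RT)].
(E_S−E_R)/(RT) = (128−106)×10³/(8.314×578) = 22000/4805 = 4.578.
k_R/k_S = (7.41×10^12/4.98×10^15)·exp(4.578) = 0.001488 × 97.33 = 0.145.
Since E_R < E_S, lowering the temperature improves selectivity toward R.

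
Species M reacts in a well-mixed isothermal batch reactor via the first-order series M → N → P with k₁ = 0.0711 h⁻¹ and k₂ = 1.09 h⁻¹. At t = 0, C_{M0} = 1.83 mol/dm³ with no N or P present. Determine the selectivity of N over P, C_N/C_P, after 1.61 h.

For first-order series with pure M initially, C_N(t) = k₁C_{M0}/(k₂−k₁)·(e^(−k₁t) − e^(−k₂t)).
e^(−k₁t) = e^(−0.0711×1.61) = e^(−0.1145) = 0.8918; e^(−k₂t) = e^(−1.755) = 0.1729.
C_N = 0.0711×1.83/(1.09−0.0711) × (0.8918−0.1729) = 0.1277×0.7189 = 0.09180 mol/dm³.
C_M = C_{M0}e^(−k₁t) = 1.632 mol/dm³, so C_P = C_{M0}−C_M−C_N = 0.1061 mol/dm³; C_N/C_P = 0.865.

0.865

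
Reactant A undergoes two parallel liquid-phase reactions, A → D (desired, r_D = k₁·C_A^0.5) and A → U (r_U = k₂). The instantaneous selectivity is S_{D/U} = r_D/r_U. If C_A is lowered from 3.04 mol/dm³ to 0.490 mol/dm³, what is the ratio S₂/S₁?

S_{D/U} = (k₁/k₂)·C_A^0.5, so S₂/S₁ = (C_{A,2}/C_{A,1})^0.5.
= (0.490/3.04)^0.5 = (0.1612)^0.5 = 0.401.
Selectivity toward D falls as C_A falls — high-concentration operation is favoured.

0.401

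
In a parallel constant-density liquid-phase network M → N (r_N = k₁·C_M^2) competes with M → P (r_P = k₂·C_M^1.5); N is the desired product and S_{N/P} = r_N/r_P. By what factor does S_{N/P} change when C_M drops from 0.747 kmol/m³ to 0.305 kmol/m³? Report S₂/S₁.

0.639

S_{N/P} = (k₁/k₂)·C_M^0.5, so S₂/S₁ = (C_{M,2}/C_{M,1})^0.5.
= (0.305/0.747)^0.5 = (0.4083)^0.5 = 0.639.
Selectivity toward N falls as C_M falls — high-concentration operation is favoured.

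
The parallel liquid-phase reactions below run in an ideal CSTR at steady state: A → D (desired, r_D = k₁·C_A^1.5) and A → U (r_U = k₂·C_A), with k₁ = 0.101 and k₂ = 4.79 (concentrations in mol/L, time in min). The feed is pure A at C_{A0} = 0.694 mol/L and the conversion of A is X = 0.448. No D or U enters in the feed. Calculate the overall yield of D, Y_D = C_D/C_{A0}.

0.00577

Exit C_A = C_{A0}(1−X) = 0.694×0.552 = 0.3831 mol/L.
In a CSTR the entire volume is at exit conditions, so r_D = 0.101×0.3831^1.5 = 0.02395 and r_U = 4.79×0.3831 = 1.835.
Fraction of consumed A going to D: r_D/(r_D+r_U) = 0.01288.
C_D = 0.01288·C_{A0}·X = 0.01288×0.694×0.448 = 0.00401 mol/L; Y_D = C_D/C_{A0} = 0.00577.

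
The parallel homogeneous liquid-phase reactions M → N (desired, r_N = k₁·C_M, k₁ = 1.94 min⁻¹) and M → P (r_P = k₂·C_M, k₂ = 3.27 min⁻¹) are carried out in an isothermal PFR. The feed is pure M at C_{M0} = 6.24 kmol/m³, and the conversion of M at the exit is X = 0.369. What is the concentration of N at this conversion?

0.857 kmol/m³

C_M = C_{M0}(1−X) = 3.937 kmol/m³.
Both paths are first order in M, so the instantaneous fraction to N is constant: dC_N/d(−C_M) = k₁/(k₁+k₂) = 0.3724.
C_N = 0.3724·(C_{M0}−C_M) = 0.3724×2.303 = 0.857 kmol/m³.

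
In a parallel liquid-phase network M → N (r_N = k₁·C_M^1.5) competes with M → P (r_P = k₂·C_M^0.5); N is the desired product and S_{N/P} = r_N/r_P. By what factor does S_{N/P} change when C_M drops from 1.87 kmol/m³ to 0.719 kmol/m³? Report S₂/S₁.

0.384

S_{N/P} = (k₁/k₂)·C_M, so S₂/S₁ = (C_{M,2}/C_{M,1}).
= 0.719/1.87 = 0.384.
Selectivity toward N falls as C_M falls — high-concentration operation is favoured.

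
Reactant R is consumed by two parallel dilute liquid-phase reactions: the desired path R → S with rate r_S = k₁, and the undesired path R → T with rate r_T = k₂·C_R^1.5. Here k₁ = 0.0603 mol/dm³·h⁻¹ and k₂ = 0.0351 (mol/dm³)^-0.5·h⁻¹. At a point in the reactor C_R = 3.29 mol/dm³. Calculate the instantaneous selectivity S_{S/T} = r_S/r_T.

S_{S/T} = r_S/r_T = (k₁)/(k₂·C_R^1.5) = (k₁/k₂)·C_R^-1.5.
= (0.0603) / (0.0351×3.290^1.5) = 0.06030/0.2095 = 0.288.
The undesired path is higher order in R, so low C_R (CSTR or dilute feed) favours S.

0.288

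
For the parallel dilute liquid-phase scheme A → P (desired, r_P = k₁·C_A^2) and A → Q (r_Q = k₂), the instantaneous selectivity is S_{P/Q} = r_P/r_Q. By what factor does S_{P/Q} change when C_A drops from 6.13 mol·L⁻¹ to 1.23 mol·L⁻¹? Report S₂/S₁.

S_{P/Q} = (k₁/k₂)·C_A^2, so S₂/S₁ = (C_{A,2}/C_{A,1})^2.
= (1.23/6.13)^2 = (0.2007)^2 = 0.0403.
Selectivity toward P falls as C_A falls — high-concentration operation is favoured.

0.0403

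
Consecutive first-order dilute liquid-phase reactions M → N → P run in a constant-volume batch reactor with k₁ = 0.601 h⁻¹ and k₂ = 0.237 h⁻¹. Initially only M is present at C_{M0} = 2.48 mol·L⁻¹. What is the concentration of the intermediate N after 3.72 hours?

The intermediate concentration in a first-order A→B→C sequence is C_N = k₁C_{M0}(e^(−k₁t) − e^(−k₂t))/(k₂−k₁).
e^(−k₁t) = e^(−0.601×3.72) = e^(−2.236) = 0.1069; e^(−k₂t) = e^(−0.8816) = 0.4141.
C_N = 0.601×2.48/(0.237−0.601) × (0.1069−0.4141) = (-4.095)×(-0.3072) = 1.258 mol·L⁻¹.

1.26 mol·L⁻¹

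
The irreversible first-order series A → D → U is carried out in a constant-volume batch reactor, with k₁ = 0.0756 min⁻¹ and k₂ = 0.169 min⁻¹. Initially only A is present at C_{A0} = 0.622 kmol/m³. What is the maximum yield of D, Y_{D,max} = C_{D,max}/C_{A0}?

Evaluating C_D at t_opt = ln(k₂/k₁)/(k₂−k₁) gives C_{D,max}/C_{A0} = (k₁/k₂)^[k₂/(k₂−k₁)].
= (0.0756/0.169)^(0.169/(0.169−0.0756)) = (0.4473)^(1.809) = 0.2333.

0.233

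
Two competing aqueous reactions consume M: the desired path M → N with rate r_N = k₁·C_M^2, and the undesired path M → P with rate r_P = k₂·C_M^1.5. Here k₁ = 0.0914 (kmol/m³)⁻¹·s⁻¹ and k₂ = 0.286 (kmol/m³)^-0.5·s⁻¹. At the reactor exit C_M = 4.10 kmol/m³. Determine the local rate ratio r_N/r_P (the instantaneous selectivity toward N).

0.647

S_{N/P} = r_N/r_P = (k₁·C_M^2)/(k₂·C_M^1.5) = (k₁/k₂)·C_M^0.5.
= (0.0914×4.100^2) / (0.286×4.100^1.5) = 1.536/2.374 = 0.647.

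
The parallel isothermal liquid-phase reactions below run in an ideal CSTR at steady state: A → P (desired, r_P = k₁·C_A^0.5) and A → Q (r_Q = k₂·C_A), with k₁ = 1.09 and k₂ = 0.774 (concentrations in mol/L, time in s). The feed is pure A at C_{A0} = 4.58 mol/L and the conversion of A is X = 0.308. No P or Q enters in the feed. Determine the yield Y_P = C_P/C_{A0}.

0.136

Exit C_A = C_{A0}(1−X) = 4.58×0.692 = 3.169 mol/L.
A CSTR operates uniformly at the exit composition, giving r_P = 1.940 and r_Q = 2.453 (each k·C_A^n at C_A = 3.169).
Fraction of consumed A going to P: r_P/(r_P+r_Q) = 0.4417.
C_P = 0.4417·C_{A0}·X = 0.4417×4.58×0.308 = 0.623 mol/L; Y_P = C_P/C_{A0} = 0.136.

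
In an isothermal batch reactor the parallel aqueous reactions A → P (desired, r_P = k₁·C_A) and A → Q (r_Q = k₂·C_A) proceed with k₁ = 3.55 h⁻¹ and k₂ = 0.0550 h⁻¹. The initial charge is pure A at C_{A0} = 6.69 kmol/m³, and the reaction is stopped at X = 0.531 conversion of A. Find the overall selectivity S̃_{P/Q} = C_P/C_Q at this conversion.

C_A = C_{A0}(1−X) = 3.138 kmol/m³.
Both paths are first order in A, so the instantaneous fraction to P is constant: dC_P/d(−C_A) = k₁/(k₁+k₂) = 0.9847.
C_P = 0.9847·(C_{A0}−C_A) = 0.9847×3.552 = 3.50 kmol/m³.
C_Q = (C_{A0}−C_A)−C_P = 0.05420 kmol/m³; S̃_{P/Q} = 3.498/0.05420 = 64.5.

64.5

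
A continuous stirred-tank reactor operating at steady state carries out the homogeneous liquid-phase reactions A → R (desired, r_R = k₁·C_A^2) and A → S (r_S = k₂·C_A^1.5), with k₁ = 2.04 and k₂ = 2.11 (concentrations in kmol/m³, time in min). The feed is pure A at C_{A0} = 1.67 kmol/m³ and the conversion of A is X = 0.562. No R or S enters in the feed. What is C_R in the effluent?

0.425 kmol/m³

Exit C_A = C_{A0}(1−X) = 1.67×0.438 = 0.7315 kmol/m³.
Rates in a CSTR are evaluated at the outlet concentration: r_R = 2.04×0.7315^2 = 1.091, r_S = 2.11×0.7315^1.5 = 1.320.
Fraction of consumed A going to R: r_R/(r_R+r_S) = 0.4526.
C_R = 0.4526·C_{A0}·X = 0.4526×1.67×0.562 = 0.425 kmol/m³.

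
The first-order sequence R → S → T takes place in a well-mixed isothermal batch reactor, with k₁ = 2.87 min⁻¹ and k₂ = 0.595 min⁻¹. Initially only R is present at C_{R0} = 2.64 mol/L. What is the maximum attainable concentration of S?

1.75 mol/L

Evaluating C_S at t_opt = ln(k₂/k₁)/(k₂−k₁) gives C_{S,max}/C_{R0} = (k₁/k₂)^[k₂/(k₂−k₁)].
= (2.87/0.595)^(0.595/(0.595−2.87)) = (4.824)^(-0.2615) = 0.6626.
C_{S,max} = 0.6626×2.64 = 1.75 mol/L.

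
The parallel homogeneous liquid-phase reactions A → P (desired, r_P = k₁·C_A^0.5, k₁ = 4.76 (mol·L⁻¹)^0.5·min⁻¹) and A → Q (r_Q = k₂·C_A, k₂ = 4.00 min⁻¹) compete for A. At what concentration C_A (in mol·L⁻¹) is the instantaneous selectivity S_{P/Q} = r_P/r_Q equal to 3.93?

0.0917 mol·L⁻¹

S_{P/Q} = (k₁/k₂)·C_A^-0.5 ⇒ C_A = (S·k₂/k₁)^(-2).
= (3.93×4.00/4.76)^(-2) = (3.303)^(-2) = 0.0917 mol·L⁻¹.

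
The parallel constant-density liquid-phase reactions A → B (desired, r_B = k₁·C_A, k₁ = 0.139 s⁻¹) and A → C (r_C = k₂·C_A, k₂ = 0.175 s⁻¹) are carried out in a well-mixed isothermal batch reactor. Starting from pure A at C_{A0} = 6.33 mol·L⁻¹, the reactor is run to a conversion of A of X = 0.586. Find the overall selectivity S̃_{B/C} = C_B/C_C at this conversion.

0.794

C_A = C_{A0}(1−X) = 2.621 mol·L⁻¹.
Both paths are first order in A, so the instantaneous fraction to B is constant: dC_B/d(−C_A) = k₁/(k₁+k₂) = 0.4427.
C_B = 0.4427·(C_{A0}−C_A) = 0.4427×3.709 = 1.64 mol·L⁻¹.
C_C = (C_{A0}−C_A)−C_B = 2.067 mol·L⁻¹; S̃_{B/C} = 1.642/2.067 = 0.794.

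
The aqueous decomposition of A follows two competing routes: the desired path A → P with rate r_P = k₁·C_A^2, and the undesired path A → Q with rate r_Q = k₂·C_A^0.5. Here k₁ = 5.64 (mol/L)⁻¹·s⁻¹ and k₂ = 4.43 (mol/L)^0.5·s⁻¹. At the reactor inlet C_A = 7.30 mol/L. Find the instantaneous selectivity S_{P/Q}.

25.1

S_{P/Q} = r_P/r_Q = (k₁·C_A^2)/(k₂·C_A^0.5) = (k₁/k₂)·C_A^1.5.
= (5.64×7.300^2) / (4.43×7.300^0.5) = 300.6/11.97 = 25.1.
Since the desired path is higher order in A, keeping C_A high (PFR or concentrated feed) favours P.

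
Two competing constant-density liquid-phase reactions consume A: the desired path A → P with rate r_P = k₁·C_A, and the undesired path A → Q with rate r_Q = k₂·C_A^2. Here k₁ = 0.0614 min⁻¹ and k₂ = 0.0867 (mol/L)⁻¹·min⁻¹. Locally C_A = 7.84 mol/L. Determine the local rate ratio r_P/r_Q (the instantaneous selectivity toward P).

S_{P/Q} = r_P/r_Q = (k₁·C_A)/(k₂·C_A^2) = (k₁/k₂)·C_A⁻¹.
= (0.0614×7.840) / (0.0867×7.840^2) = 0.4814/5.329 = 0.0903.

0.0903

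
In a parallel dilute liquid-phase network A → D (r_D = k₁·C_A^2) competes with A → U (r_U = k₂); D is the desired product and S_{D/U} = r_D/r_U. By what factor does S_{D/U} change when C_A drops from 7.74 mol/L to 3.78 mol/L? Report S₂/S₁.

S_{D/U} = (k₁/k₂)·C_A^2, so S₂/S₁ = (C_{A,2}/C_{A,1})^2.
= (3.78/7.74)^2 = (0.4884)^2 = 0.239.
Selectivity toward D falls as C_A falls — high-concentration operation is favoured.

0.239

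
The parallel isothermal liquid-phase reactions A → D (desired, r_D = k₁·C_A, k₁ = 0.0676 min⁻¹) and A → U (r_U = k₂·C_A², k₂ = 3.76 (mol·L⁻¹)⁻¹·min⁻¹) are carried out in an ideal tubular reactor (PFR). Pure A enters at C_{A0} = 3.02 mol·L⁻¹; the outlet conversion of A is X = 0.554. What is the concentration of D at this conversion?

C_A = C_{A0}(1−X) = 1.347 mol·L⁻¹.
Along a PFR/batch, dC_D/dC_A = −r_D/(r_D+r_U) = −k₁/(k₁+k₂·C_A).
Integrating from C_{A0} to C_A: C_D = (0.0676/3.76)·ln[(0.0676+3.76·3.02)/(0.0676+3.76·1.35)] = 0.01798·ln(11.42/5.132) = 0.01438 mol·L⁻¹.

0.0144 mol·L⁻¹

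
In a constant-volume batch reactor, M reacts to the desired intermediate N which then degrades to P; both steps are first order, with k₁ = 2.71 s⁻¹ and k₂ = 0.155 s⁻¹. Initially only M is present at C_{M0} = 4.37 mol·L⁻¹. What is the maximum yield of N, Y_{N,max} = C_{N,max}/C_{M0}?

Evaluating C_N at t_opt = ln(k₂/k₁)/(k₂−k₁) gives C_{N,max}/C_{M0} = (k₁/k₂)^[k₂/(k₂−k₁)].
= (2.71/0.155)^(0.155/(0.155−2.71)) = (17.48)^(-0.06067) = 0.8406.

0.841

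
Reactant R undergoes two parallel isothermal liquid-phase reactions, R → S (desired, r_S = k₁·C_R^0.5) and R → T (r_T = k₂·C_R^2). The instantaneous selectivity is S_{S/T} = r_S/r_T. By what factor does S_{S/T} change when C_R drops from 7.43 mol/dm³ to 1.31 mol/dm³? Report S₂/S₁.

13.5

S_{S/T} = (k₁/k₂)·C_R^-1.5, so S₂/S₁ = (C_{R,2}/C_{R,1})^-1.5.
= (1.31/7.43)^(-1.5) = (0.1763)^(-1.5) = 13.5.
Selectivity toward S rises as C_R falls — low-concentration operation is favoured.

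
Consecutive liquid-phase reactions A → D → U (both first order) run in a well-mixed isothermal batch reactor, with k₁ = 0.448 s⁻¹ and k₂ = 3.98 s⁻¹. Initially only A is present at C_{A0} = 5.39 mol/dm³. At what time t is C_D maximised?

For first-order series the maximum of C_D occurs at t_opt = ln(k₂/k₁)/(k₂−k₁).
= ln(3.98/0.448)/(3.98−0.448) = ln(8.884)/3.532 = 2.184/3.532 = 0.618 s.

0.618 s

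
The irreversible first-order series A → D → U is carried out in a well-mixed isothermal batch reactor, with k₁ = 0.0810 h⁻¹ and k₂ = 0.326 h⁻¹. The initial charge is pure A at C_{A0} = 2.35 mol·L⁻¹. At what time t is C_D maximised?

Setting dC_D/dt = 0 gives t_opt = ln(k₂/k₁)/(k₂−k₁).
= ln(0.326/0.0810)/(0.326−0.0810) = ln(4.025)/0.2450 = 1.392/0.2450 = 5.68 h.

5.68 h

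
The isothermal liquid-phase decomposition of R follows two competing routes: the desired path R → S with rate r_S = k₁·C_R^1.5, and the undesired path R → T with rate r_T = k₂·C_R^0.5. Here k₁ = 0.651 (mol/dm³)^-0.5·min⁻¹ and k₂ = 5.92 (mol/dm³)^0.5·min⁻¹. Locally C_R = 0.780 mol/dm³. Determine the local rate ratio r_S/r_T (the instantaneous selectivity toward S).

S_{S/T} = r_S/r_T = (k₁·C_R^1.5)/(k₂·C_R^0.5) = (k₁/k₂)·C_R.
= (0.651×0.7800^1.5) / (5.92×0.7800^0.5) = 0.4485/5.228 = 0.0858.
Since the desired path is higher order in R, keeping C_R high (PFR or concentrated feed) favours S.

0.0858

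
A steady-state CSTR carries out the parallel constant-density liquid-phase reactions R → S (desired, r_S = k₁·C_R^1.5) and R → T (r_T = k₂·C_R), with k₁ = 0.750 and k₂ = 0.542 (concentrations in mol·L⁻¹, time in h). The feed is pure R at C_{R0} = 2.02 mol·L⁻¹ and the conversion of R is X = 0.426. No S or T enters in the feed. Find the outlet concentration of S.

0.515 mol·L⁻¹

Exit C_R = C_{R0}(1−X) = 2.02×0.574 = 1.159 mol·L⁻¹.
Rates in a CSTR are evaluated at the outlet concentration: r_S = 0.750×1.159^1.5 = 0.9364, r_T = 0.542×1.159 = 0.6284.
Fraction of consumed R going to S: r_S/(r_S+r_T) = 0.5984.
C_S = 0.5984·C_{R0}·X = 0.5984×2.02×0.426 = 0.515 mol·L⁻¹.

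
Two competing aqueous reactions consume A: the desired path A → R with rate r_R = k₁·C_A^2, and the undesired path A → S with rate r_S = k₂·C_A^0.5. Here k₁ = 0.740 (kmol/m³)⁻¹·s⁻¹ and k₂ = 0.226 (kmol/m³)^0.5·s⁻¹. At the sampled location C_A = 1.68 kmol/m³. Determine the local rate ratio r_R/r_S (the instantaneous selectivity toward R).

S_{R/S} = r_R/r_S = (k₁·C_A^2)/(k₂·C_A^0.5) = (k₁/k₂)·C_A^1.5.
= (0.740×1.680^2) / (0.226×1.680^0.5) = 2.089/0.2929 = 7.13.

7.13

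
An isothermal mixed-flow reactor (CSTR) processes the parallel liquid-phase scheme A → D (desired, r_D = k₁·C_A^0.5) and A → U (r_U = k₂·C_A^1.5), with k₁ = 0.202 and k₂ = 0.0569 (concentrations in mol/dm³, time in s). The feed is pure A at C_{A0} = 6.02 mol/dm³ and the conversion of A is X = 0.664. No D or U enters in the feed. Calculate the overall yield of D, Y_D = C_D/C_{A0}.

Exit C_A = C_{A0}(1−X) = 6.02×0.336 = 2.023 mol/dm³.
A CSTR operates uniformly at the exit composition, giving r_D = 0.2873 and r_U = 0.1637 (each k·C_A^n at C_A = 2.023).
Fraction of consumed A going to D: r_D/(r_D+r_U) = 0.6370.
C_D = 0.6370·C_{A0}·X = 0.6370×6.02×0.664 = 2.55 mol/dm³; Y_D = C_D/C_{A0} = 0.423.

0.423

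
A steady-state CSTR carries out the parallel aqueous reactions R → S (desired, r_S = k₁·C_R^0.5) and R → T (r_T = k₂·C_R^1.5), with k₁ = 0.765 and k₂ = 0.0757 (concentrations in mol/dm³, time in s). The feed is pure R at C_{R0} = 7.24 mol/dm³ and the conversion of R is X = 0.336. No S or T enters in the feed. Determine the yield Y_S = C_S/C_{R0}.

0.228

Exit C_R = C_{R0}(1−X) = 7.24×0.664 = 4.807 mol/dm³.
A CSTR operates uniformly at the exit composition, giving r_S = 1.677 and r_T = 0.7979 (each k·C_R^n at C_R = 4.807).
Fraction of consumed R going to S: r_S/(r_S+r_T) = 0.6776.
C_S = 0.6776·C_{R0}·X = 0.6776×7.24×0.336 = 1.65 mol/dm³; Y_S = C_S/C_{R0} = 0.228.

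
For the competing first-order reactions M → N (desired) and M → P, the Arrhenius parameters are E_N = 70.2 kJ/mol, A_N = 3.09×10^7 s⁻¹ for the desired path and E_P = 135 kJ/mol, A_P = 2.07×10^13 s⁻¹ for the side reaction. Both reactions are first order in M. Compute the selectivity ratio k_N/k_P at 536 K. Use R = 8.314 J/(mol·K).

k_N/k_P = (A_N/A_P)·exp[−(E_N−E_P)/(RT)] = (A_N/A_P)·exp[(E_P−E_N)/(RT)].
(E_P−E_N)/(RT) = (135−70.2)×10³/(8.314×536) = 64800/4456 = 14.54.
k_N/k_P = (3.09×10^7/2.07×10^13)·exp(14.54) = 1.493×10^-6 × 2.066×10^6 = 3.08.

3.08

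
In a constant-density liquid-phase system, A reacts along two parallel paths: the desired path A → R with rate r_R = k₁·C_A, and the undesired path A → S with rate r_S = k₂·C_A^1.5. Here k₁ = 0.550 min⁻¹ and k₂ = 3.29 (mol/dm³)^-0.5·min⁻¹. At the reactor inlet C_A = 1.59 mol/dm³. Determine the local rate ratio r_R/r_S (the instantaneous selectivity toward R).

S_{R/S} = r_R/r_S = (k₁·C_A)/(k₂·C_A^1.5) = (k₁/k₂)·C_A^-0.5.
= (0.550×1.590) / (3.29×1.590^1.5) = 0.8745/6.596 = 0.133.
The undesired path is higher order in A, so low C_A (CSTR or dilute feed) favours R.

0.133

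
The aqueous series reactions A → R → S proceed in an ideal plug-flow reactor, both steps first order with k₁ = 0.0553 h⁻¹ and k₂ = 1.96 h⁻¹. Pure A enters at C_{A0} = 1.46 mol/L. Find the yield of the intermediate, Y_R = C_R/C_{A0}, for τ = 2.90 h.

0.0246

Solving the coupled first-order balances gives C_R(τ) = [k₁/(k₂−k₁)]·C_{A0}·(e^(−k₁τ) − e^(−k₂τ)).
e^(−k₁τ) = e^(−0.0553×2.90) = e^(−0.1604) = 0.8518; e^(−k₂τ) = e^(−5.684) = 0.003400.
C_R = 0.0553×1.46/(1.96−0.0553) × (0.8518−0.003400) = 0.04239×0.8484 = 0.03596 mol/L.
Y_R = C_R/C_{A0} = 0.03596/1.46 = 0.0246.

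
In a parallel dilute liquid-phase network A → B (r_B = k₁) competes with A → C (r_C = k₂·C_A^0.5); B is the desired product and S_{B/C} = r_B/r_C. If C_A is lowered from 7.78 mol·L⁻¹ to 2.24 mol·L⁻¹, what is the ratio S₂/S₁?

S_{B/C} = (k₁/k₂)·C_A^-0.5, so S₂/S₁ = (C_{A,2}/C_{A,1})^-0.5.
= (2.24/7.78)^(-0.5) = (0.2879)^(-0.5) = 1.86.

1.86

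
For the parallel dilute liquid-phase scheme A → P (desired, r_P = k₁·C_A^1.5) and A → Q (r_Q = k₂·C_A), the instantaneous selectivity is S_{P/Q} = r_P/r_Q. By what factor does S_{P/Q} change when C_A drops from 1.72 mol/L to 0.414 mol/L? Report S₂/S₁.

S_{P/Q} = (k₁/k₂)·C_A^0.5, so S₂/S₁ = (C_{A,2}/C_{A,1})^0.5.
= (0.414/1.72)^0.5 = (0.2407)^0.5 = 0.491.
Selectivity toward P falls as C_A falls — high-concentration operation is favoured.

0.491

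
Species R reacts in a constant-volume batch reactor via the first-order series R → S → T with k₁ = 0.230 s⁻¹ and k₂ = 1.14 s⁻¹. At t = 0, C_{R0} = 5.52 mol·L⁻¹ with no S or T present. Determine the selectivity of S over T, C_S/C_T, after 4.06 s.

0.190

Solving the coupled first-order balances gives C_S(t) = [k₁/(k₂−k₁)]·C_{R0}·(e^(−k₁t) − e^(−k₂t)).
e^(−k₁t) = e^(−0.230×4.06) = e^(−0.9338) = 0.3931; e^(−k₂t) = e^(−4.628) = 0.009770.
C_S = 0.230×5.52/(1.14−0.230) × (0.3931−0.009770) = 1.395×0.3833 = 0.5347 mol·L⁻¹.
C_R = C_{R0}e^(−k₁t) = 2.170 mol·L⁻¹, so C_T = C_{R0}−C_R−C_S = 2.816 mol·L⁻¹; C_S/C_T = 0.190.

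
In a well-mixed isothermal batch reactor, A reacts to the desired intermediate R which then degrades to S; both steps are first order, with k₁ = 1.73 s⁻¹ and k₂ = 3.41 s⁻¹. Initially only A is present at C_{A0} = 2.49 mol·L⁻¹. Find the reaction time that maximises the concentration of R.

0.404 s

For first-order series the maximum of C_R occurs at t_opt = ln(k₂/k₁)/(k₂−k₁).
= ln(3.41/1.73)/(3.41−1.73) = ln(1.971)/1.680 = 0.6786/1.680 = 0.404 s.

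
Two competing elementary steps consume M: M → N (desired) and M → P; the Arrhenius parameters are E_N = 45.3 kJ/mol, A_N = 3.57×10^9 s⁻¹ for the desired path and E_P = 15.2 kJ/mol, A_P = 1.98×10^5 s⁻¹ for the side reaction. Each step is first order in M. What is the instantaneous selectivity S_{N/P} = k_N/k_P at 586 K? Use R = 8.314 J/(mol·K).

k_N/k_P = (A_N/A_P)·exp[−(E_N−E_P)/(RT)] = (A_N/A_P)·exp[(E_P−E_N)/(RT)].
(E_P−E_N)/(RT) = (15.2−45.3)×10³/(8.314×586) = -30100/4872 = -6.178.
k_N/k_P = (3.57×10^9/1.98×10^5)·exp(-6.178) = 18030 × 0.002074 = 37.4.
Since E_N > E_P, raising the temperature improves selectivity toward N.

37.4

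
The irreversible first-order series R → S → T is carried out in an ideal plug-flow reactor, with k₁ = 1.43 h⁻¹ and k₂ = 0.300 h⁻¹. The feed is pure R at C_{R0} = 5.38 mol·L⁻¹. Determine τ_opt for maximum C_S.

1.38 h

For first-order series the maximum of C_S occurs at τ_opt = ln(k₂/k₁)/(k₂−k₁).
= ln(0.300/1.43)/(0.300−1.43) = ln(0.2098)/-1.130 = -1.562/-1.130 = 1.38 h.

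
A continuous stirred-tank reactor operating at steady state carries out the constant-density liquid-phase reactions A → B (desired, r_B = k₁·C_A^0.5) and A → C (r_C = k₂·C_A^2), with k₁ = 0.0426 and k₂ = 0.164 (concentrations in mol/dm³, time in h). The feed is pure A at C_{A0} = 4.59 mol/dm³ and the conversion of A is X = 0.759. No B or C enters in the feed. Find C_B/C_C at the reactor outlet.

0.223

Exit C_A = C_{A0}(1−X) = 4.59×0.241 = 1.106 mol/dm³.
Rates in a CSTR are evaluated at the outlet concentration: r_B = 0.0426×1.106^0.5 = 0.04480, r_C = 0.164×1.106^2 = 0.2007.
Overall selectivity = C_B/C_C = r_Bτ/(r_Cτ) = r_B/r_C = 0.223.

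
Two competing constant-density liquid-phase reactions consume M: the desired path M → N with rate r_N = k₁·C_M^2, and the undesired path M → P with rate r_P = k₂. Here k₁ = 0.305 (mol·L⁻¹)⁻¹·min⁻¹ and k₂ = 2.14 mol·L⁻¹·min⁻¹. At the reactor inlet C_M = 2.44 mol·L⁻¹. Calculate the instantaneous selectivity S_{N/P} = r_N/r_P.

S_{N/P} = r_N/r_P = (k₁·C_M^2)/(k₂) = (k₁/k₂)·C_M^2.
= (0.305×2.440^2) / (2.14) = 1.816/2.140 = 0.849.
Since the desired path is higher order in M, keeping C_M high (PFR or concentrated feed) favours N.

0.849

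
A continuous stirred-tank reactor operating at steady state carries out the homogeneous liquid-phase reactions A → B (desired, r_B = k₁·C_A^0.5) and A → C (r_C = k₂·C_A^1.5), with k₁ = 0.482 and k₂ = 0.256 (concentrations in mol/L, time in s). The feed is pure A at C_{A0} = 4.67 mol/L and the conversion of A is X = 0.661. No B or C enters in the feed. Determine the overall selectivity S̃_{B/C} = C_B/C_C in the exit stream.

1.19

Exit C_A = C_{A0}(1−X) = 4.67×0.339 = 1.583 mol/L.
A CSTR operates uniformly at the exit composition, giving r_B = 0.6065 and r_C = 0.5099 (each k·C_A^n at C_A = 1.583).
Overall selectivity = C_B/C_C = r_Bτ/(r_Cτ) = r_B/r_C = 1.19.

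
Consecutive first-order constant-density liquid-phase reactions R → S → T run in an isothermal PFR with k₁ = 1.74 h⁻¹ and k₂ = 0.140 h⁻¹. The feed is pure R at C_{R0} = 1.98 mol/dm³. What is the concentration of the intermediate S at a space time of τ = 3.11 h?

1.38 mol/dm³

Solving the coupled first-order balances gives C_S(τ) = [k₁/(k₂−k₁)]·C_{R0}·(e^(−k₁τ) − e^(−k₂τ)).
e^(−k₁τ) = e^(−1.74×3.11) = e^(−5.411) = 0.004465; e^(−k₂τ) = e^(−0.4354) = 0.6470.
C_S = 1.74×1.98/(0.140−1.74) × (0.004465−0.6470) = (-2.153)×(-0.6425) = 1.384 mol/dm³.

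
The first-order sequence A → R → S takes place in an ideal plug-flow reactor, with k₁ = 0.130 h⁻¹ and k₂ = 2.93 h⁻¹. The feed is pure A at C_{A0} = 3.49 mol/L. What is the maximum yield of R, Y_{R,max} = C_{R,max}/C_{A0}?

For a first-order series the maximum intermediate yield is C_{R,max}/C_{A0} = (k₁/k₂)^[k₂/(k₂−k₁)].
= (0.130/2.93)^(2.93/(2.93−0.130)) = (0.04437)^(1.046) = 0.03839.

0.0384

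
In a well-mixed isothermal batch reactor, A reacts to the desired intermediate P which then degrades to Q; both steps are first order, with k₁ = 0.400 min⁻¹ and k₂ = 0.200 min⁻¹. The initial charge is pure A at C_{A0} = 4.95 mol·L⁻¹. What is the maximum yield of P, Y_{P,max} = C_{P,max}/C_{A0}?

For a first-order series the maximum intermediate yield is C_{P,max}/C_{A0} = (k₁/k₂)^[k₂/(k₂−k₁)].
= (0.400/0.200)^(0.200/(0.200−0.400)) = (2.000)^(-1.000) = 0.5000.

0.500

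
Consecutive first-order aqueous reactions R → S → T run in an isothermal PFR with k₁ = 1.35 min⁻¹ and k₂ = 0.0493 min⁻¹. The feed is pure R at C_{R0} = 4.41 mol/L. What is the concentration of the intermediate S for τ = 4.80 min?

3.61 mol/L

The intermediate concentration in a first-order A→B→C sequence is C_S = k₁C_{R0}(e^(−k₁τ) − e^(−k₂τ))/(k₂−k₁).
e^(−k₁τ) = e^(−1.35×4.80) = e^(−6.480) = 0.001534; e^(−k₂τ) = e^(−0.2366) = 0.7893.
C_S = 1.35×4.41/(0.0493−1.35) × (0.001534−0.7893) = (-4.577)×(-0.7877) = 3.606 mol/L.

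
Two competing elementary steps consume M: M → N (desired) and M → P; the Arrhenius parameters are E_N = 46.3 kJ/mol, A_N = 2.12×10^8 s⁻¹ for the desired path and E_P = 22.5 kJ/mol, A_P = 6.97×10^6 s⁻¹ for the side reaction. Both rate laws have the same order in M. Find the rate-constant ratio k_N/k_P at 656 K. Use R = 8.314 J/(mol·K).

0.387

k_N/k_P = (A_N/A_P)·exp[−(E_N−E_P)/(RT)] = (A_N/A_P)·exp[(E_P−E_N)/(RT)].
(E_P−E_N)/(RT) = (22.5−46.3)×10³/(8.314×656) = -23800/5454 = -4.364.
k_N/k_P = (2.12×10^8/6.97×10^6)·exp(-4.364) = 30.42 × 0.01273 = 0.387.
Since E_N > E_P, raising the temperature improves selectivity toward N.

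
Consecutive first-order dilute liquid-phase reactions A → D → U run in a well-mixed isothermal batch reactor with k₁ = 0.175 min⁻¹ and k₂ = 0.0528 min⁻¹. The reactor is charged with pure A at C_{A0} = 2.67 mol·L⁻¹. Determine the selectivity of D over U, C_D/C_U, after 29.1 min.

0.431

Solving the coupled first-order balances gives C_D(t) = [k₁/(k₂−k₁)]·C_{A0}·(e^(−k₁t) − e^(−k₂t)).
e^(−k₁t) = e^(−0.175×29.1) = e^(−5.093) = 0.006143; e^(−k₂t) = e^(−1.536) = 0.2151.
C_D = 0.175×2.67/(0.0528−0.175) × (0.006143−0.2151) = (-3.824)×(-0.2090) = 0.7991 mol·L⁻¹.
C_A = C_{A0}e^(−k₁t) = 0.01640 mol·L⁻¹, so C_U = C_{A0}−C_A−C_D = 1.854 mol·L⁻¹; C_D/C_U = 0.431.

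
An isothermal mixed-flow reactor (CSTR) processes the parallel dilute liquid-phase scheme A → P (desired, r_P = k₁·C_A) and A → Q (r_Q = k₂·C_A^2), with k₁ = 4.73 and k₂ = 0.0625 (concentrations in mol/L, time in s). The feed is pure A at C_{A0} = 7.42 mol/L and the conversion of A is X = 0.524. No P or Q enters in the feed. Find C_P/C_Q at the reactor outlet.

21.4

Exit C_A = C_{A0}(1−X) = 7.42×0.476 = 3.532 mol/L.
Rates in a CSTR are evaluated at the outlet concentration: r_P = 4.73×3.532 = 16.71, r_Q = 0.0625×3.532^2 = 0.7797.
Overall selectivity = C_P/C_Q = r_Pτ/(r_Qτ) = r_P/r_Q = 21.4.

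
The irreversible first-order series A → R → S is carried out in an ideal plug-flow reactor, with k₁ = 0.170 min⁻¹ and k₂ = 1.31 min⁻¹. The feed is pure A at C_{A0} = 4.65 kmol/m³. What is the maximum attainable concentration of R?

Evaluating C_R at τ_opt = ln(k₂/k₁)/(k₂−k₁) gives C_{R,max}/C_{A0} = (k₁/k₂)^[k₂/(k₂−k₁)].
= (0.170/1.31)^(1.31/(1.31−0.170)) = (0.1298)^(1.149) = 0.09570.
C_{R,max} = 0.09570×4.65 = 0.445 kmol/m³.

0.445 kmol/m³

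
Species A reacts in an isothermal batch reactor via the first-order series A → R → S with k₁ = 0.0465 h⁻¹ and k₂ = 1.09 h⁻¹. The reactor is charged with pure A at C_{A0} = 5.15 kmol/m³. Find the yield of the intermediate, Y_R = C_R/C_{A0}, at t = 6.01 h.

For first-order series with pure A initially, C_R(t) = k₁C_{A0}/(k₂−k₁)·(e^(−k₁t) − e^(−k₂t)).
e^(−k₁t) = e^(−0.0465×6.01) = e^(−0.2795) = 0.7562; e^(−k₂t) = e^(−6.551) = 0.001429.
C_R = 0.0465×5.15/(1.09−0.0465) × (0.7562−0.001429) = 0.2295×0.7548 = 0.1732 kmol/m³.
Y_R = C_R/C_{A0} = 0.1732/5.15 = 0.0336.

0.0336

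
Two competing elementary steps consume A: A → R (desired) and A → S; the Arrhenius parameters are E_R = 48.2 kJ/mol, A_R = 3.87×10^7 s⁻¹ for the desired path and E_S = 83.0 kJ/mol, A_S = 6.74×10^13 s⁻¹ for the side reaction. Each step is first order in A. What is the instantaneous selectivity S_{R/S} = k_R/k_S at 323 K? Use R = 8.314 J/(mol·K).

0.244

Since both paths have the same order in A, the concentration cancels and S_{R/S} = k_R/k_S = (A_R/A_S)·exp[(E_S−E_R)/(RT)].
(E_S−E_R)/(RT) = (83.0−48.2)×10³/(8.314×323) = 34800/2685 = 12.96.
k_R/k_S = (3.87×10^7/6.74×10^13)·exp(12.96) = 5.742×10^-7 × 4.246×10^5 = 0.244.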